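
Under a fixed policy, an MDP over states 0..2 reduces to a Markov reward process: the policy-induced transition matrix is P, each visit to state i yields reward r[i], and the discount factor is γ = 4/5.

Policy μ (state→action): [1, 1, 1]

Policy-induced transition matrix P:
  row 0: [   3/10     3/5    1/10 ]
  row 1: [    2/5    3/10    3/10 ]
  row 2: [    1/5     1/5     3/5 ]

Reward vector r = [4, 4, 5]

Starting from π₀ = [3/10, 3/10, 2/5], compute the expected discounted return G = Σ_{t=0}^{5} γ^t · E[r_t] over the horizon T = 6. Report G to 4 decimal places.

G = 16.0989

t=0: π = [0.3000, 0.3000, 0.4000], E[r] = 4.4000, γ^t·E[r] = 4.400000, running G = 4.400000
t=1: π = [0.2900, 0.3500, 0.3600], E[r] = 4.3600, γ^t·E[r] = 3.488000, running G = 7.888000
t=2: π = [0.2990, 0.3510, 0.3500], E[r] = 4.3500, γ^t·E[r] = 2.784000, running G = 10.672000
t=3: π = [0.3001, 0.3547, 0.3452], E[r] = 4.3452, γ^t·E[r] = 2.224742, running G = 12.896742
t=4: π = [0.3010, 0.3555, 0.3435], E[r] = 4.3435, γ^t·E[r] = 1.779114, running G = 14.675856
t=5: π = [0.3012, 0.3559, 0.3429], E[r] = 4.3429, γ^t·E[r] = 1.423072, running G = 16.098929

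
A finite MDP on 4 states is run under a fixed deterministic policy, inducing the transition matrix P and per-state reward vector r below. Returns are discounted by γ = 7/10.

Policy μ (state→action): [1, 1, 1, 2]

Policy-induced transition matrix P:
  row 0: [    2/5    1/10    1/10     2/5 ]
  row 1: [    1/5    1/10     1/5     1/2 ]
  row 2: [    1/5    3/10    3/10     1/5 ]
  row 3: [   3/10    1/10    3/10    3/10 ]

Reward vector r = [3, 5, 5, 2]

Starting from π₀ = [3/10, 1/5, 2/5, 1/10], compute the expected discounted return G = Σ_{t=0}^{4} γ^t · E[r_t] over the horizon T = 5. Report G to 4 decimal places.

G = 10.1859

t=0: π = [0.3000, 0.2000, 0.4000, 0.1000], E[r] = 4.1000, γ^t·E[r] = 4.100000, running G = 4.100000
t=1: π = [0.2700, 0.1800, 0.2200, 0.3300], E[r] = 3.4700, γ^t·E[r] = 2.429000, running G = 6.529000
t=2: π = [0.2870, 0.1440, 0.2280, 0.3410], E[r] = 3.4030, γ^t·E[r] = 1.667470, running G = 8.196470
t=3: π = [0.2915, 0.1456, 0.2282, 0.3347], E[r] = 3.4129, γ^t·E[r] = 1.170625, running G = 9.367095
t=4: π = [0.2918, 0.1456, 0.2271, 0.3355], E[r] = 3.4101, γ^t·E[r] = 0.818767, running G = 10.185862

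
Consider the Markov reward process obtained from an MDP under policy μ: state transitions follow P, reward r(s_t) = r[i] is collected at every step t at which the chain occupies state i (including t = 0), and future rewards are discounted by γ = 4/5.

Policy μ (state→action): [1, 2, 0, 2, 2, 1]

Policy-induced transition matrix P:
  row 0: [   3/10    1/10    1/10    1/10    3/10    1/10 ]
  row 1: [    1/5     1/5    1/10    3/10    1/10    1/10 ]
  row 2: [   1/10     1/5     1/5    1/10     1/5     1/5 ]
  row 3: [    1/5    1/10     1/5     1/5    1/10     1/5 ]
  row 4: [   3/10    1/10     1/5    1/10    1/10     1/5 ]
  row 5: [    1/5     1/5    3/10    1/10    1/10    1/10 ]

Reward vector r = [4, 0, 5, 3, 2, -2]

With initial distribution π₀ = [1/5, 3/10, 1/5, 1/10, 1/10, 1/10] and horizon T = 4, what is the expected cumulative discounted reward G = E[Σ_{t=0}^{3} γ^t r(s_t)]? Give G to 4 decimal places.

G = 6.4241

t=0: π = [0.2000, 0.3000, 0.2000, 0.1000, 0.1000, 0.1000], E[r] = 2.1000, γ^t·E[r] = 2.100000, running G = 2.100000
t=1: π = [0.2100, 0.1600, 0.1600, 0.1700, 0.1600, 0.1400], E[r] = 2.1900, γ^t·E[r] = 1.752000, running G = 3.852000
t=2: π = [0.2210, 0.1460, 0.1770, 0.1490, 0.1580, 0.1490], E[r] = 2.2340, γ^t·E[r] = 1.429760, running G = 5.281760
t=3: π = [0.2202, 0.1472, 0.1782, 0.1441, 0.1619, 0.1484], E[r] = 2.2311, γ^t·E[r] = 1.142323, running G = 6.424083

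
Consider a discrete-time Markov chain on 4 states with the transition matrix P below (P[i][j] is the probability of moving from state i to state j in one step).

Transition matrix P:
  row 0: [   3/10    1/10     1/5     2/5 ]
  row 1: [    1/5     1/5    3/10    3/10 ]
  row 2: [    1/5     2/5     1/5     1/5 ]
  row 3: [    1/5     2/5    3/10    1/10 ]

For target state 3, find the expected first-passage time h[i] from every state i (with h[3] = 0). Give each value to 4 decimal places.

h = [2.9592, 3.3673, 3.6735, 0.0000]

First-step conditioning: h[3] = 0; for i ≠ 3, h[i] = 1 + Σ_k P[i][k]·h[k].
  h[0] = 1 + 3/10·h[0] + 1/10·h[1] + 1/5·h[2]
  h[1] = 1 + 1/5·h[0] + 1/5·h[1] + 3/10·h[2]
  h[2] = 1 + 1/5·h[0] + 2/5·h[1] + 1/5·h[2]
Solving the 3×3 linear system over states ≠ 3 gives exactly h = [145/49, 165/49, 180/49, 0] (h[3] = 0 is the target).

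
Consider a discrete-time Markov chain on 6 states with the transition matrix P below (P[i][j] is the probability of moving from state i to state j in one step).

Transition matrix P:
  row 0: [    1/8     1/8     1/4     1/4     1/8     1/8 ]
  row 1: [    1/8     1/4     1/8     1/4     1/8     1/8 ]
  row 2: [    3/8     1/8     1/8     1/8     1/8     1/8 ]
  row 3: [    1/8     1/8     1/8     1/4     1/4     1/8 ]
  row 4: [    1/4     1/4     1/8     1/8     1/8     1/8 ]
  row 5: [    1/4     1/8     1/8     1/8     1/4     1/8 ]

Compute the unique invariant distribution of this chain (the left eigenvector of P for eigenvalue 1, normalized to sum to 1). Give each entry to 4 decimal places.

Balance equations π_j = Σ_i π_i·P[i][j]:
  π_0 = 1/8·π_0 + 1/8·π_1 + 3/8·π_2 + 1/8·π_3 + 1/4·π_4 + 1/4·π_5
  π_1 = 1/8·π_0 + 1/4·π_1 + 1/8·π_2 + 1/8·π_3 + 1/4·π_4 + 1/8·π_5
  π_2 = 1/4·π_0 + 1/8·π_1 + 1/8·π_2 + 1/8·π_3 + 1/8·π_4 + 1/8·π_5
  π_3 = 1/4·π_0 + 1/4·π_1 + 1/8·π_2 + 1/4·π_3 + 1/8·π_4 + 1/8·π_5
  π_4 = 1/8·π_0 + 1/8·π_1 + 1/8·π_2 + 1/4·π_3 + 1/8·π_4 + 1/4·π_5
  normalize: π_0 + π_1 + π_2 + π_3 + π_4 + π_5 = 1
Solving the linear system gives exactly π = [801/4031, 5367/32248, 604/4031, 6289/32248, 5321/32248, 1/8].

π = [0.1987, 0.1664, 0.1498, 0.1950, 0.1650, 0.1250]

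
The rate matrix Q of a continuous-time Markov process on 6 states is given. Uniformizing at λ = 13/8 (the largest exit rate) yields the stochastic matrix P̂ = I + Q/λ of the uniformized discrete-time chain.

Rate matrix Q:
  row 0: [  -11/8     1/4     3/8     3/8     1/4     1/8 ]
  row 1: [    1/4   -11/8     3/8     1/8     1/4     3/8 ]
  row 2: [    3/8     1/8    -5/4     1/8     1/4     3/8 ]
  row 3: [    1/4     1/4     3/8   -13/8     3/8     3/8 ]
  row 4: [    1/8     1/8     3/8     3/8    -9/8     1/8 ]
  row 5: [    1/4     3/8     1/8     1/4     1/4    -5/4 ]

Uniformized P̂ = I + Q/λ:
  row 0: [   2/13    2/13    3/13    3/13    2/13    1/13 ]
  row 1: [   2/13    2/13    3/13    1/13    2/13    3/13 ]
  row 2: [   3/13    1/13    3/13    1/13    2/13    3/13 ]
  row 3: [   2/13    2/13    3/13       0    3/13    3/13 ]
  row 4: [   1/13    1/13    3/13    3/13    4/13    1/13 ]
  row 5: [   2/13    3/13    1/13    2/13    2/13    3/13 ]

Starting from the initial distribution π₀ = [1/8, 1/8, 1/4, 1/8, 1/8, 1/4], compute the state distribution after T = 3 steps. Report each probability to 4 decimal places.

t=0: π = [0.1250, 0.1250, 0.2500, 0.1250, 0.1250, 0.2500]
t=1: π = [0.1635, 0.1442, 0.1923, 0.1250, 0.1827, 0.1923]
t=2: π = [0.1546, 0.1398, 0.2012, 0.1354, 0.1916, 0.1775]
t=3: π = [0.1546, 0.1373, 0.2035, 0.1334, 0.1937, 0.1775]

π = [0.1546, 0.1373, 0.2035, 0.1334, 0.1937, 0.1775]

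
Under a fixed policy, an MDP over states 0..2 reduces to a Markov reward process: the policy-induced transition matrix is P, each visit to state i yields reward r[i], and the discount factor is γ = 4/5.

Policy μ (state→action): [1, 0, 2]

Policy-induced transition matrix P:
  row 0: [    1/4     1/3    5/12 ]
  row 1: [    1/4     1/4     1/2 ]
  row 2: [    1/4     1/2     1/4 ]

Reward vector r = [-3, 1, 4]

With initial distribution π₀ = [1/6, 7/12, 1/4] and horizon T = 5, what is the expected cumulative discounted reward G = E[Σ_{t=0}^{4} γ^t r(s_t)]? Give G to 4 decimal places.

G = 3.8796

t=0: π = [0.1667, 0.5833, 0.2500], E[r] = 1.0833, γ^t·E[r] = 1.083333, running G = 1.083333
t=1: π = [0.2500, 0.3264, 0.4236], E[r] = 1.2708, γ^t·E[r] = 1.016667, running G = 2.100000
t=2: π = [0.2500, 0.3767, 0.3733], E[r] = 1.1198, γ^t·E[r] = 0.716667, running G = 2.816667
t=3: π = [0.2500, 0.3641, 0.3859], E[r] = 1.1576, γ^t·E[r] = 0.592667, running G = 3.409333
t=4: π = [0.2500, 0.3673, 0.3827], E[r] = 1.1481, γ^t·E[r] = 0.470267, running G = 3.879600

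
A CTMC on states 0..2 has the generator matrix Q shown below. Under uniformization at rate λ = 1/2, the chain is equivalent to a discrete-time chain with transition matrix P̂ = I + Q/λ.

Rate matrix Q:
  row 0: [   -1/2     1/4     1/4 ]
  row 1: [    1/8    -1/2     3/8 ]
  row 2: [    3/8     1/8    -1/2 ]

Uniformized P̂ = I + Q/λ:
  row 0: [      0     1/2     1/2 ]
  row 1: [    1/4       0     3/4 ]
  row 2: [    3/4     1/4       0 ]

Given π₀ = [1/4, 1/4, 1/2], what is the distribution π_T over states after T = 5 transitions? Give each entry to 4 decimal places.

π = [0.3533, 0.2646, 0.3821]

t=0: π = [0.2500, 0.2500, 0.5000]
t=1: π = [0.4375, 0.2500, 0.3125]
t=2: π = [0.2969, 0.2969, 0.4063]
t=3: π = [0.3789, 0.2500, 0.3711]
t=4: π = [0.3408, 0.2822, 0.3770]
t=5: π = [0.3533, 0.2646, 0.3821]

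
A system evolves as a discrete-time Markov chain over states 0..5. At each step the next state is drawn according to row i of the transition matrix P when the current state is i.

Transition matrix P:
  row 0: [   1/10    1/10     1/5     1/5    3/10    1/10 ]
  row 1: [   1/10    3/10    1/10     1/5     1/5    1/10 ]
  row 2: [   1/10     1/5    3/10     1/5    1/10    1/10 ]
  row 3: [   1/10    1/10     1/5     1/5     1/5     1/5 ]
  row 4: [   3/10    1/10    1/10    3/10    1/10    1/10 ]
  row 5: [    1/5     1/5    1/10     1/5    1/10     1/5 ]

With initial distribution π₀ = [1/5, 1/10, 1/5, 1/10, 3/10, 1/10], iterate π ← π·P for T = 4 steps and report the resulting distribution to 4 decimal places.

π = [0.1468, 0.1631, 0.1707, 0.2166, 0.1676, 0.1352]

t=0: π = [0.2000, 0.1000, 0.2000, 0.1000, 0.3000, 0.1000]
t=1: π = [0.1700, 0.1500, 0.1700, 0.2300, 0.1600, 0.1200]
t=2: π = [0.1440, 0.1590, 0.1740, 0.2160, 0.1720, 0.1350]
t=3: π = [0.1479, 0.1627, 0.1708, 0.2172, 0.1663, 0.1351]
t=4: π = [0.1468, 0.1631, 0.1707, 0.2166, 0.1676, 0.1352]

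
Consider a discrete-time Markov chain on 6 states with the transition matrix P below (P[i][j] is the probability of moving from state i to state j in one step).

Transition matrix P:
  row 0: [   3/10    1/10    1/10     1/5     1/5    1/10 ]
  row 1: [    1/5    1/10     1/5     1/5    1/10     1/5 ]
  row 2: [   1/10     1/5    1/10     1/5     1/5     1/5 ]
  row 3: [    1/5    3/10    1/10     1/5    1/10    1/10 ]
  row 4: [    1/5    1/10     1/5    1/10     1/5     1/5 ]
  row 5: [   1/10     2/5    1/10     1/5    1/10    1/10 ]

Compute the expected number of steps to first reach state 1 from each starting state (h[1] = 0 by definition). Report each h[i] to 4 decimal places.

h = [5.3509, 0.0000, 4.6565, 4.2930, 5.2280, 3.7580]

First-step conditioning: h[1] = 0; for i ≠ 1, h[i] = 1 + Σ_k P[i][k]·h[k].
  h[0] = 1 + 3/10·h[0] + 1/10·h[2] + 1/5·h[3] + 1/5·h[4] + 1/10·h[5]
  h[2] = 1 + 1/10·h[0] + 1/10·h[2] + 1/5·h[3] + 1/5·h[4] + 1/5·h[5]
  h[3] = 1 + 1/5·h[0] + 1/10·h[2] + 1/5·h[3] + 1/10·h[4] + 1/10·h[5]
  h[4] = 1 + 1/5·h[0] + 1/5·h[2] + 1/10·h[3] + 1/5·h[4] + 1/5·h[5]
  h[5] = 1 + 1/10·h[0] + 1/10·h[2] + 1/5·h[3] + 1/10·h[4] + 1/10·h[5]
Solving the 5×5 linear system over states ≠ 1 gives exactly h = [7700/1439, 0, 87110/18707, 80310/18707, 97800/18707, 70300/18707] (h[1] = 0 is the target).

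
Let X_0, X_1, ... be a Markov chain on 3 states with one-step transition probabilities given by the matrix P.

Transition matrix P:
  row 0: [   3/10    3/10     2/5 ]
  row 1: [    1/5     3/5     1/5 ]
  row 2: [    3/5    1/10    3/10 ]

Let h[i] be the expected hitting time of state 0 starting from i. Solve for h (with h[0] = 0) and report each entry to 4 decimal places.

First-step conditioning: h[0] = 0; for i ≠ 0, h[i] = 1 + Σ_k P[i][k]·h[k].
  h[1] = 1 + 3/5·h[1] + 1/5·h[2]
  h[2] = 1 + 1/10·h[1] + 3/10·h[2]
Solving the 2×2 linear system over states ≠ 0 gives exactly h = [0, 45/13, 25/13] (h[0] = 0 is the target).

h = [0.0000, 3.4615, 1.9231]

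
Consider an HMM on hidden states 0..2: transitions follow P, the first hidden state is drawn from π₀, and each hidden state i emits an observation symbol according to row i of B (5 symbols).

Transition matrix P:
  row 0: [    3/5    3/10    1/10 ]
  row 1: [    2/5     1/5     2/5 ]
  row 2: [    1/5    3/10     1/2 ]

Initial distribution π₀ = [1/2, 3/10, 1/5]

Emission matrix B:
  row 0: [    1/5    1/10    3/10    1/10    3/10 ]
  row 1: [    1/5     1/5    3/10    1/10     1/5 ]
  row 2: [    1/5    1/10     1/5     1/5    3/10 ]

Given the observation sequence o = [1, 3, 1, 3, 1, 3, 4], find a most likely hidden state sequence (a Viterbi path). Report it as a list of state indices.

path = [1, 2, 2, 2, 2, 2, 2]

t=0: δ = [5.000e-02, 6.000e-02, 2.000e-02]  (obs o_0=1)
t=1: δ = [3.000e-03, 1.500e-03, 4.800e-03]  ψ = [0, 0, 1]  (obs o_1=3)
t=2: δ = [1.800e-04, 2.880e-04, 2.400e-04]  ψ = [0, 2, 2]  (obs o_2=1)
t=3: δ = [1.152e-05, 7.200e-06, 2.400e-05]  ψ = [1, 2, 2]  (obs o_3=3)
t=4: δ = [6.912e-07, 1.440e-06, 1.200e-06]  ψ = [0, 2, 2]  (obs o_4=1)
t=5: δ = [5.760e-08, 3.600e-08, 1.200e-07]  ψ = [1, 2, 2]  (obs o_5=3)
t=6: δ = [1.037e-08, 7.200e-09, 1.800e-08]  ψ = [0, 2, 2]  (obs o_6=4)
backtrack: best end state = 2; path = [1, 2, 2, 2, 2, 2, 2]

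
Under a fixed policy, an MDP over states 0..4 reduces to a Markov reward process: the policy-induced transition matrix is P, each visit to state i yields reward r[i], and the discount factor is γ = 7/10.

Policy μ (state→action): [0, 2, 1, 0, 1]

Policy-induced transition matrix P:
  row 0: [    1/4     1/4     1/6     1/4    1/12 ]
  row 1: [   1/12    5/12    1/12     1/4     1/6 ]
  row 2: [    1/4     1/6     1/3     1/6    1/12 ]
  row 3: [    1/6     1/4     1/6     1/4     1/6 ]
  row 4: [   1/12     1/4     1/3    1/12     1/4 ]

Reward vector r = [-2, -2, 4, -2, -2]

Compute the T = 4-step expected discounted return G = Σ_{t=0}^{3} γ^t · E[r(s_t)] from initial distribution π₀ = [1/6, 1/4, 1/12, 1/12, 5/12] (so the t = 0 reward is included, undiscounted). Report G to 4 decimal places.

t=0: π = [0.1667, 0.2500, 0.0833, 0.0833, 0.4167], E[r] = -1.5000, γ^t·E[r] = -1.500000, running G = -1.500000
t=1: π = [0.1319, 0.2847, 0.2292, 0.1736, 0.1806], E[r] = -0.6250, γ^t·E[r] = -0.437500, running G = -1.937500
t=2: π = [0.1580, 0.2784, 0.2112, 0.2008, 0.1516], E[r] = -0.7326, γ^t·E[r] = -0.358993, running G = -2.296493
t=3: π = [0.1616, 0.2788, 0.2039, 0.2071, 0.1485], E[r] = -0.7763, γ^t·E[r] = -0.266282, running G = -2.562775

G = -2.5628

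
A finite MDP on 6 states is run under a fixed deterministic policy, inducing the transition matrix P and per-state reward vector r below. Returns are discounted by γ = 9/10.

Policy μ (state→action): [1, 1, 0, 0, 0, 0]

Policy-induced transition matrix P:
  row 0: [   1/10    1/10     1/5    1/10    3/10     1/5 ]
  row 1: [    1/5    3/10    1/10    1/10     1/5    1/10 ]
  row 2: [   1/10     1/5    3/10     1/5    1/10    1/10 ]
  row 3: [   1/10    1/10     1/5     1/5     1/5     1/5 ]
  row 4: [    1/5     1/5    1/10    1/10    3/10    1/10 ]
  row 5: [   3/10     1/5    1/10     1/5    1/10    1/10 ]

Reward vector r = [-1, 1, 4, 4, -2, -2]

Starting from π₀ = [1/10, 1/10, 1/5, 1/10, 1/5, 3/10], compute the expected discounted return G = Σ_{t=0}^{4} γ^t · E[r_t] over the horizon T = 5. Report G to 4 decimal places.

G = 2.0820

t=0: π = [0.1000, 0.1000, 0.2000, 0.1000, 0.2000, 0.3000], E[r] = 0.2000, γ^t·E[r] = 0.200000, running G = 0.200000
t=1: π = [0.1900, 0.1900, 0.1600, 0.1600, 0.1800, 0.1200], E[r] = 0.6800, γ^t·E[r] = 0.612000, running G = 0.812000
t=2: π = [0.1610, 0.1840, 0.1670, 0.1440, 0.2090, 0.1350], E[r] = 0.5790, γ^t·E[r] = 0.468990, running G = 1.280990
t=3: π = [0.1663, 0.1879, 0.1639, 0.1446, 0.2068, 0.1305], E[r] = 0.5810, γ^t·E[r] = 0.423549, running G = 1.704539
t=4: π = [0.1656, 0.1877, 0.1639, 0.1439, 0.2079, 0.1311], E[r] = 0.5753, γ^t·E[r] = 0.377448, running G = 2.081987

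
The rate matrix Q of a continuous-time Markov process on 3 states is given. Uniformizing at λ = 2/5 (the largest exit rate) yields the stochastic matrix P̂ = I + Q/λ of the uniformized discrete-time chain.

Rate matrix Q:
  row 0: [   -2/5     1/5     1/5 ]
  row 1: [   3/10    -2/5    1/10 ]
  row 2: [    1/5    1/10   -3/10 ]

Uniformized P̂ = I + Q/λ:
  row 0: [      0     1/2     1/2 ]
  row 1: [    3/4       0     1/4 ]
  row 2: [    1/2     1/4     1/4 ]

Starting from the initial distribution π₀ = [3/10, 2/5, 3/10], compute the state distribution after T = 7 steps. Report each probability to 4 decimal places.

π = [0.3851, 0.2723, 0.3426]

t=0: π = [0.3000, 0.4000, 0.3000]
t=1: π = [0.4500, 0.2250, 0.3250]
t=2: π = [0.3313, 0.3063, 0.3625]
t=3: π = [0.4109, 0.2563, 0.3328]
t=4: π = [0.3586, 0.2887, 0.3527]
t=5: π = [0.3929, 0.2675, 0.3396]
t=6: π = [0.3704, 0.2813, 0.3482]
t=7: π = [0.3851, 0.2723, 0.3426]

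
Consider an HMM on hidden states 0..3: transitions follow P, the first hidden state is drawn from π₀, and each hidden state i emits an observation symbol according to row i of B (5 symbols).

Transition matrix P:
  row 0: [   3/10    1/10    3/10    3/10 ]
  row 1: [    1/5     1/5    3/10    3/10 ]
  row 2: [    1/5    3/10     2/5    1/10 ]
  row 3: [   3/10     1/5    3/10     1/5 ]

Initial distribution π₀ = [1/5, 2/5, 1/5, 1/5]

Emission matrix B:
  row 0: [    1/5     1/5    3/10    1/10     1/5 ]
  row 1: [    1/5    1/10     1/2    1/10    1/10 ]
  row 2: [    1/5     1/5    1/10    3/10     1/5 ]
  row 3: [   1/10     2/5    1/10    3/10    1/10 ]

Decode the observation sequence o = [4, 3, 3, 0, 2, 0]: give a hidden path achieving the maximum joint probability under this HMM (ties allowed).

t=0: δ = [4.000e-02, 4.000e-02, 4.000e-02, 2.000e-02]  (obs o_0=4)
t=1: δ = [1.200e-03, 1.200e-03, 4.800e-03, 3.600e-03]  ψ = [0, 2, 2, 0]  (obs o_1=3)
t=2: δ = [1.080e-04, 1.440e-04, 5.760e-04, 2.160e-04]  ψ = [3, 2, 2, 3]  (obs o_2=3)
t=3: δ = [2.304e-05, 3.456e-05, 4.608e-05, 5.760e-06]  ψ = [2, 2, 2, 2]  (obs o_3=0)
t=4: δ = [2.765e-06, 6.912e-06, 1.843e-06, 1.037e-06]  ψ = [2, 2, 2, 1]  (obs o_4=2)
t=5: δ = [2.765e-07, 2.765e-07, 4.147e-07, 2.074e-07]  ψ = [1, 1, 1, 1]  (obs o_5=0)
backtrack: best end state = 2; path = [2, 2, 2, 2, 1, 2]

path = [2, 2, 2, 2, 1, 2]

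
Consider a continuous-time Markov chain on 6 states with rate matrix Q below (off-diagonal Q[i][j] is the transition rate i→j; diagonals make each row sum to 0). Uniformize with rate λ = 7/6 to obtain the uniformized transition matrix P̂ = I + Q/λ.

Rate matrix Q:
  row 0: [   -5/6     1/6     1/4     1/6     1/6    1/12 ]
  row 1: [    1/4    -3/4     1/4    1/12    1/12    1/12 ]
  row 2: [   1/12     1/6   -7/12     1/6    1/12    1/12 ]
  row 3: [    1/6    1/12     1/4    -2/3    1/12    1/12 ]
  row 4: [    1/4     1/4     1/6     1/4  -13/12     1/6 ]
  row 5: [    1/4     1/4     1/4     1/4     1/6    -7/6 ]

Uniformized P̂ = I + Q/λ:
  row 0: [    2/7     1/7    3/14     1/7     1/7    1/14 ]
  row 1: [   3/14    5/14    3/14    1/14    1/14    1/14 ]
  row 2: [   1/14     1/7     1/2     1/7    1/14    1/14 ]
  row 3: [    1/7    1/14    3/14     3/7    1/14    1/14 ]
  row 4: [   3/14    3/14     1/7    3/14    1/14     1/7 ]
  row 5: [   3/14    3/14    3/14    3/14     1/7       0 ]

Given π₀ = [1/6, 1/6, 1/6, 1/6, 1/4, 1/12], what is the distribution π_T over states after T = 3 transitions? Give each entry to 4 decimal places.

t=0: π = [0.1667, 0.1667, 0.1667, 0.1667, 0.2500, 0.0833]
t=1: π = [0.1905, 0.1905, 0.2440, 0.2024, 0.0893, 0.0833]
t=2: π = [0.1786, 0.1815, 0.2776, 0.1994, 0.0910, 0.0719]
t=3: π = [0.1731, 0.1791, 0.2871, 0.1985, 0.0893, 0.0728]

π = [0.1731, 0.1791, 0.2871, 0.1985, 0.0893, 0.0728]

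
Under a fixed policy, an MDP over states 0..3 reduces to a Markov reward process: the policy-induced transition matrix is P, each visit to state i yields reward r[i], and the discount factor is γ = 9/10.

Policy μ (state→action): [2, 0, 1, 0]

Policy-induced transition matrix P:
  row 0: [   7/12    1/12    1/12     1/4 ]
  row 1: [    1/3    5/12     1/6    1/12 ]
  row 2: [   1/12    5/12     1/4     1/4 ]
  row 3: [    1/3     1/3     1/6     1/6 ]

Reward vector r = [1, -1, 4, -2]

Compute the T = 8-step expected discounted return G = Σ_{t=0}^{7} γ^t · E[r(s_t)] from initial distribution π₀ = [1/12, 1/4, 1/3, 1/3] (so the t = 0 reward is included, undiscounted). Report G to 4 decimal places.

G = 2.0286

t=0: π = [0.0833, 0.2500, 0.3333, 0.3333], E[r] = 0.5000, γ^t·E[r] = 0.500000, running G = 0.500000
t=1: π = [0.2708, 0.3611, 0.1875, 0.1806], E[r] = 0.2986, γ^t·E[r] = 0.268750, running G = 0.768750
t=2: π = [0.3542, 0.3113, 0.1597, 0.1748], E[r] = 0.3322, γ^t·E[r] = 0.269063, running G = 1.037813
t=3: π = [0.3819, 0.2840, 0.1505, 0.1835], E[r] = 0.3327, γ^t·E[r] = 0.242508, running G = 1.280320
t=4: π = [0.3912, 0.2741, 0.1474, 0.1874], E[r] = 0.3319, γ^t·E[r] = 0.217777, running G = 1.498097
t=5: π = [0.3943, 0.2707, 0.1463, 0.1887], E[r] = 0.3316, γ^t·E[r] = 0.195812, running G = 1.693909
t=6: π = [0.3953, 0.2695, 0.1460, 0.1892], E[r] = 0.3315, γ^t·E[r] = 0.176171, running G = 1.870080
t=7: π = [0.3957, 0.2691, 0.1459, 0.1893], E[r] = 0.3315, γ^t·E[r] = 0.158536, running G = 2.028615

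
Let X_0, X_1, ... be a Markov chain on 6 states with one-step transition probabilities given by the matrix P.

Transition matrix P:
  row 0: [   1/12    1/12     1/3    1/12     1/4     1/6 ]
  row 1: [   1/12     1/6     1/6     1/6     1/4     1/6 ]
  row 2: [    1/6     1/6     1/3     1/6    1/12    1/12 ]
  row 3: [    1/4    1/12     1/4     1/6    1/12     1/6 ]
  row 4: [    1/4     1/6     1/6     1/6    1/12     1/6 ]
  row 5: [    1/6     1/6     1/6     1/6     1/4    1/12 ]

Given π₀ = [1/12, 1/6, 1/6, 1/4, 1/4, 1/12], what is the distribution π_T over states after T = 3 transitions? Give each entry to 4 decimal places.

t=0: π = [0.0833, 0.1667, 0.1667, 0.2500, 0.2500, 0.0833]
t=1: π = [0.1875, 0.1389, 0.2292, 0.1597, 0.1389, 0.1458]
t=2: π = [0.1644, 0.1377, 0.2494, 0.1510, 0.1620, 0.1354]
t=3: π = [0.1676, 0.1404, 0.2482, 0.1530, 0.1563, 0.1346]

π = [0.1676, 0.1404, 0.2482, 0.1530, 0.1563, 0.1346]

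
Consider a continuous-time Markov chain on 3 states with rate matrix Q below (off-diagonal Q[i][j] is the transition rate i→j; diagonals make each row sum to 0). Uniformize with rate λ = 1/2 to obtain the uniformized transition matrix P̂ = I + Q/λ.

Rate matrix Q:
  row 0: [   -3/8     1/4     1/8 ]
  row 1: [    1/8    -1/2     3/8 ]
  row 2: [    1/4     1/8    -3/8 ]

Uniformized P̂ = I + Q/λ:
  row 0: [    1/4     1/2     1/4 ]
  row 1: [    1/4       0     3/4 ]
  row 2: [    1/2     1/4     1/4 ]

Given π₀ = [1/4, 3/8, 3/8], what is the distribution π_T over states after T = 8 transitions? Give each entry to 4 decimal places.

t=0: π = [0.2500, 0.3750, 0.3750]
t=1: π = [0.3438, 0.2188, 0.4375]
t=2: π = [0.3594, 0.2813, 0.3594]
t=3: π = [0.3398, 0.2695, 0.3906]
t=4: π = [0.3477, 0.2676, 0.3848]
t=5: π = [0.3462, 0.2700, 0.3838]
t=6: π = [0.3459, 0.2690, 0.3850]
t=7: π = [0.3463, 0.2692, 0.3845]
t=8: π = [0.3461, 0.2693, 0.3846]

π = [0.3461, 0.2693, 0.3846]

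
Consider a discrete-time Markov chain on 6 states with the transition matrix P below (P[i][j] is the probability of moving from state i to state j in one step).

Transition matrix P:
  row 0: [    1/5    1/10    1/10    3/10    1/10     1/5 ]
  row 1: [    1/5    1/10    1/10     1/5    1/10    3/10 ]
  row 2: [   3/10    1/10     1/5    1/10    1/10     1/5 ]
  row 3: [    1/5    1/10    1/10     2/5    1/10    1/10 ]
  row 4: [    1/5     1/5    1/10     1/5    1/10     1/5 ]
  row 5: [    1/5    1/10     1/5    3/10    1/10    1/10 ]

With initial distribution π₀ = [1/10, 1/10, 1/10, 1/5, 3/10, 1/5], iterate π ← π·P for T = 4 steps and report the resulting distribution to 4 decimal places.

t=0: π = [0.1000, 0.1000, 0.1000, 0.2000, 0.3000, 0.2000]
t=1: π = [0.2100, 0.1300, 0.1300, 0.2600, 0.1000, 0.1700]
t=2: π = [0.2130, 0.1100, 0.1300, 0.2770, 0.1000, 0.1700]
t=3: π = [0.2130, 0.1100, 0.1300, 0.2807, 0.1000, 0.1663]
t=4: π = [0.2130, 0.1100, 0.1296, 0.2811, 0.1000, 0.1663]

π = [0.2130, 0.1100, 0.1296, 0.2811, 0.1000, 0.1663]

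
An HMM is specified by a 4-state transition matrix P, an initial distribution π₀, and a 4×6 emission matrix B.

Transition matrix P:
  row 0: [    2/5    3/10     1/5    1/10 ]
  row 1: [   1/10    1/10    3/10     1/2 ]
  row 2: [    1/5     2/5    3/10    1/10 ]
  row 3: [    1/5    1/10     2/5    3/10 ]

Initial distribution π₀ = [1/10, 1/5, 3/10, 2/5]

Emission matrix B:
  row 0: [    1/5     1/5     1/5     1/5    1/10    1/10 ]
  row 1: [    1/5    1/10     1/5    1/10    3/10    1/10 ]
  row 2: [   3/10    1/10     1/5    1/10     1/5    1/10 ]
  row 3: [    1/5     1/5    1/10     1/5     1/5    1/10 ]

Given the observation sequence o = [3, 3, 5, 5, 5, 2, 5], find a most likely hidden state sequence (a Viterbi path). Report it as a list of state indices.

t=0: δ = [2.000e-02, 2.000e-02, 3.000e-02, 8.000e-02]  (obs o_0=3)
t=1: δ = [3.200e-03, 1.200e-03, 3.200e-03, 4.800e-03]  ψ = [3, 2, 3, 3]  (obs o_1=3)
t=2: δ = [1.280e-04, 1.280e-04, 1.920e-04, 1.440e-04]  ψ = [0, 2, 3, 3]  (obs o_2=5)
t=3: δ = [5.120e-06, 7.680e-06, 5.760e-06, 6.400e-06]  ψ = [0, 2, 2, 1]  (obs o_3=5)
t=4: δ = [2.048e-07, 2.304e-07, 2.560e-07, 3.840e-07]  ψ = [0, 2, 3, 1]  (obs o_4=5)
t=5: δ = [1.638e-08, 2.048e-08, 3.072e-08, 1.152e-08]  ψ = [0, 2, 3, 1]  (obs o_5=2)
t=6: δ = [6.554e-10, 1.229e-09, 9.216e-10, 1.024e-09]  ψ = [0, 2, 2, 1]  (obs o_6=5)
backtrack: best end state = 1; path = [3, 3, 2, 1, 3, 2, 1]

path = [3, 3, 2, 1, 3, 2, 1]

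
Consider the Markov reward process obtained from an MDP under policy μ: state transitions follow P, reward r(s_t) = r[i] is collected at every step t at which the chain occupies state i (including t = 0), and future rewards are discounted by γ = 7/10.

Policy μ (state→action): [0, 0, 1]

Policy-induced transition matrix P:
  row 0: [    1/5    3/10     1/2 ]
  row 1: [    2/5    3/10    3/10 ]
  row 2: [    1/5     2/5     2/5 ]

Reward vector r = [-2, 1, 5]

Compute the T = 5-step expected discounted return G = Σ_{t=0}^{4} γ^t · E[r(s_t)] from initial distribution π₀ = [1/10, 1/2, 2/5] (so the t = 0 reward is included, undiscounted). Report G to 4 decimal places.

G = 5.2820

t=0: π = [0.1000, 0.5000, 0.4000], E[r] = 2.3000, γ^t·E[r] = 2.300000, running G = 2.300000
t=1: π = [0.3000, 0.3400, 0.3600], E[r] = 1.5400, γ^t·E[r] = 1.078000, running G = 3.378000
t=2: π = [0.2680, 0.3360, 0.3960], E[r] = 1.7800, γ^t·E[r] = 0.872200, running G = 4.250200
t=3: π = [0.2672, 0.3396, 0.3932], E[r] = 1.7712, γ^t·E[r] = 0.607522, running G = 4.857722
t=4: π = [0.2679, 0.3393, 0.3928], E[r] = 1.7673, γ^t·E[r] = 0.424324, running G = 5.282046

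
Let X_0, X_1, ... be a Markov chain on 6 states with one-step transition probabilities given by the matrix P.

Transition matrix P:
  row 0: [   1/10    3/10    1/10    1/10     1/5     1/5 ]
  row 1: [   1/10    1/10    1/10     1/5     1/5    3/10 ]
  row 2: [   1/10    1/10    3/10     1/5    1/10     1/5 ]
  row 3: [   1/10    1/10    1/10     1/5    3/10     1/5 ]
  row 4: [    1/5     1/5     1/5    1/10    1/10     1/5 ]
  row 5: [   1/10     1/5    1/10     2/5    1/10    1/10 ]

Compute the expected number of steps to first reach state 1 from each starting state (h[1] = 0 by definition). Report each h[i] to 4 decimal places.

First-step conditioning: h[1] = 0; for i ≠ 1, h[i] = 1 + Σ_k P[i][k]·h[k].
  h[0] = 1 + 1/10·h[0] + 1/10·h[2] + 1/10·h[3] + 1/5·h[4] + 1/5·h[5]
  h[2] = 1 + 1/10·h[0] + 3/10·h[2] + 1/5·h[3] + 1/10·h[4] + 1/5·h[5]
  h[3] = 1 + 1/10·h[0] + 1/10·h[2] + 1/5·h[3] + 3/10·h[4] + 1/5·h[5]
  h[4] = 1 + 1/5·h[0] + 1/5·h[2] + 1/10·h[3] + 1/10·h[4] + 1/5·h[5]
  h[5] = 1 + 1/10·h[0] + 1/10·h[2] + 2/5·h[3] + 1/10·h[4] + 1/10·h[5]
Solving the 5×5 linear system over states ≠ 1 gives exactly h = [11000/2179, 0, 13915/2179, 13585/2179, 12265/2179, 12590/2179] (h[1] = 0 is the target).

h = [5.0482, 0.0000, 6.3860, 6.2345, 5.6287, 5.7779]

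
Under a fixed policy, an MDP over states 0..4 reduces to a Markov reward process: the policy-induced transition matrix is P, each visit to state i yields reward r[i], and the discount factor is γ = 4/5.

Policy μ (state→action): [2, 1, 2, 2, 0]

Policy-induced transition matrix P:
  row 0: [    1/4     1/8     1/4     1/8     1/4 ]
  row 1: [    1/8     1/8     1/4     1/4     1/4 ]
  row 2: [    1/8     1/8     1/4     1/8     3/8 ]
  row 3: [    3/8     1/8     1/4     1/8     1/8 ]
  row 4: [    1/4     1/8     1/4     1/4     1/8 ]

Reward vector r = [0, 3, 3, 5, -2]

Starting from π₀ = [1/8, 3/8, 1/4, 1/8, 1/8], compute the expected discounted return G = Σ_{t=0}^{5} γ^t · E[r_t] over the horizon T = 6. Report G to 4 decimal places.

t=0: π = [0.1250, 0.3750, 0.2500, 0.1250, 0.1250], E[r] = 2.2500, γ^t·E[r] = 2.250000, running G = 2.250000
t=1: π = [0.1875, 0.1250, 0.2500, 0.1875, 0.2500], E[r] = 1.5625, γ^t·E[r] = 1.250000, running G = 3.500000
t=2: π = [0.2266, 0.1250, 0.2500, 0.1719, 0.2266], E[r] = 1.5313, γ^t·E[r] = 0.980000, running G = 4.480000
t=3: π = [0.2246, 0.1250, 0.2500, 0.1689, 0.2314], E[r] = 1.5068, γ^t·E[r] = 0.771500, running G = 5.251500
t=4: π = [0.2242, 0.1250, 0.2500, 0.1696, 0.2312], E[r] = 1.5104, γ^t·E[r] = 0.618650, running G = 5.870150
t=5: π = [0.2243, 0.1250, 0.2500, 0.1695, 0.2312], E[r] = 1.5103, γ^t·E[r] = 0.494900, running G = 6.365050

G = 6.3651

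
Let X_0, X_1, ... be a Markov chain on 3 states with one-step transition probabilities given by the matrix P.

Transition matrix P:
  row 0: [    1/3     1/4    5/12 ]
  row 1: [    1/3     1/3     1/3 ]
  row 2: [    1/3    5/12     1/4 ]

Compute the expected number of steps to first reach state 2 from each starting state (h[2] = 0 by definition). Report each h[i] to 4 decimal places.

First-step conditioning: h[2] = 0; for i ≠ 2, h[i] = 1 + Σ_k P[i][k]·h[k].
  h[0] = 1 + 1/3·h[0] + 1/4·h[1]
  h[1] = 1 + 1/3·h[0] + 1/3·h[1]
Solving the 2×2 linear system over states ≠ 2 gives exactly h = [33/13, 36/13, 0] (h[2] = 0 is the target).

h = [2.5385, 2.7692, 0.0000]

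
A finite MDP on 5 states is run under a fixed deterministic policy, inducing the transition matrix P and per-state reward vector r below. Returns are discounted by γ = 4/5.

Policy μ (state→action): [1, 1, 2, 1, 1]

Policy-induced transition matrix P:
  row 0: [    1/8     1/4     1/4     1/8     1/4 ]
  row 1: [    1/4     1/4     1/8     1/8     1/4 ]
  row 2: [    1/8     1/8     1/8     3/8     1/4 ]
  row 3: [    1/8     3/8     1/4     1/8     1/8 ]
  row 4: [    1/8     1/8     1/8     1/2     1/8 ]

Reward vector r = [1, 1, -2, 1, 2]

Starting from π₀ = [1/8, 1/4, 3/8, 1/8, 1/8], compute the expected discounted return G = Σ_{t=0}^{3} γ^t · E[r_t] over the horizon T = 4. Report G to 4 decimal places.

G = 1.3640

t=0: π = [0.1250, 0.2500, 0.3750, 0.1250, 0.1250], E[r] = 0.0000, γ^t·E[r] = 0.000000, running G = 0.000000
t=1: π = [0.1563, 0.2031, 0.1563, 0.2656, 0.2188], E[r] = 0.7500, γ^t·E[r] = 0.600000, running G = 0.600000
t=2: π = [0.1504, 0.2363, 0.1777, 0.2461, 0.1895], E[r] = 0.6563, γ^t·E[r] = 0.420000, running G = 1.020000
t=3: π = [0.1545, 0.2349, 0.1746, 0.2405, 0.1956], E[r] = 0.6719, γ^t·E[r] = 0.344000, running G = 1.364000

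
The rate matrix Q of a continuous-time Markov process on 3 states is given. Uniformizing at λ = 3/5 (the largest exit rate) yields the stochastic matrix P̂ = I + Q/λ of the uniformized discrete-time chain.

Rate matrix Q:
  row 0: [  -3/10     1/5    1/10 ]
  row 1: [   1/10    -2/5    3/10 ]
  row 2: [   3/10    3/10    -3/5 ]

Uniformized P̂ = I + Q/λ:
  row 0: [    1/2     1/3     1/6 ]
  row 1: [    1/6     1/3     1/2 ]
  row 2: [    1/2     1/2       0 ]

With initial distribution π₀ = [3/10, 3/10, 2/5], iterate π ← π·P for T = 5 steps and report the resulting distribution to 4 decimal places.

t=0: π = [0.3000, 0.3000, 0.4000]
t=1: π = [0.4000, 0.4000, 0.2000]
t=2: π = [0.3667, 0.3667, 0.2667]
t=3: π = [0.3778, 0.3778, 0.2444]
t=4: π = [0.3741, 0.3741, 0.2519]
t=5: π = [0.3753, 0.3753, 0.2494]

π = [0.3753, 0.3753, 0.2494]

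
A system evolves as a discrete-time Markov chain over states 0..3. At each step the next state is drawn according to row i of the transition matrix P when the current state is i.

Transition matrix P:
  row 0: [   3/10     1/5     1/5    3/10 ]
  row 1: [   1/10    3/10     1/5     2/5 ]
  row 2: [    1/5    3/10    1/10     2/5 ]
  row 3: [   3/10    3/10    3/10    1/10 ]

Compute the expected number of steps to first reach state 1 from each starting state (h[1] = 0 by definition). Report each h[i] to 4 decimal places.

First-step conditioning: h[1] = 0; for i ≠ 1, h[i] = 1 + Σ_k P[i][k]·h[k].
  h[0] = 1 + 3/10·h[0] + 1/5·h[2] + 3/10·h[3]
  h[2] = 1 + 1/5·h[0] + 1/10·h[2] + 2/5·h[3]
  h[3] = 1 + 3/10·h[0] + 3/10·h[2] + 1/10·h[3]
Solving the 3×3 linear system over states ≠ 1 gives exactly h = [655/162, 0, 295/81, 595/162] (h[1] = 0 is the target).

h = [4.0432, 0.0000, 3.6420, 3.6728]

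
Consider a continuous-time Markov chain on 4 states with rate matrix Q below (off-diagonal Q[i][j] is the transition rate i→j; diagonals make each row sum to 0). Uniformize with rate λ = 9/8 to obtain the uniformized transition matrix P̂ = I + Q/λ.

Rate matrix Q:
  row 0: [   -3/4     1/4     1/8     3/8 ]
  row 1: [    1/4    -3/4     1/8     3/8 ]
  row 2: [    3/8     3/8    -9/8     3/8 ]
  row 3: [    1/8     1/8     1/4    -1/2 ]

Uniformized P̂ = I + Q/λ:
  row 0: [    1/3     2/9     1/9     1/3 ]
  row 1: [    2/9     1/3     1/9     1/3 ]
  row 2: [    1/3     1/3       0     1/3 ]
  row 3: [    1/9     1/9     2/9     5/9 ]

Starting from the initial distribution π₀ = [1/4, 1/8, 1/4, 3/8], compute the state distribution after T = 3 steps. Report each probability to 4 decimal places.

t=0: π = [0.2500, 0.1250, 0.2500, 0.3750]
t=1: π = [0.2361, 0.2222, 0.1250, 0.4167]
t=2: π = [0.2160, 0.2145, 0.1435, 0.4259]
t=3: π = [0.2148, 0.2147, 0.1425, 0.4280]

π = [0.2148, 0.2147, 0.1425, 0.4280]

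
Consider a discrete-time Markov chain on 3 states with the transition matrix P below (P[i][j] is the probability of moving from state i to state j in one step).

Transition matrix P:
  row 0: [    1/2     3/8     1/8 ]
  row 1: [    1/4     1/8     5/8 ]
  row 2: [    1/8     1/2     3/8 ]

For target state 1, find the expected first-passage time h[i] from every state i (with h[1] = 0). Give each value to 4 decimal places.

First-step conditioning: h[1] = 0; for i ≠ 1, h[i] = 1 + Σ_k P[i][k]·h[k].
  h[0] = 1 + 1/2·h[0] + 1/8·h[2]
  h[2] = 1 + 1/8·h[0] + 3/8·h[2]
Solving the 2×2 linear system over states ≠ 1 gives exactly h = [48/19, 0, 40/19] (h[1] = 0 is the target).

h = [2.5263, 0.0000, 2.1053]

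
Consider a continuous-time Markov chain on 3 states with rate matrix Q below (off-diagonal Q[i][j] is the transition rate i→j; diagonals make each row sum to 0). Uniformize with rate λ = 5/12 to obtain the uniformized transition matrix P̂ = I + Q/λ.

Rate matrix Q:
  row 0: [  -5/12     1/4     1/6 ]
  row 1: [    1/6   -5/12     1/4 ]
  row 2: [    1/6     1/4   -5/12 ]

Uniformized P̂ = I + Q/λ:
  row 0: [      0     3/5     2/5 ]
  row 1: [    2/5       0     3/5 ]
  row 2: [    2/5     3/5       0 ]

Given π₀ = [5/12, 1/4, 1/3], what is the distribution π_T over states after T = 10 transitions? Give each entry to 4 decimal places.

π = [0.2857, 0.3742, 0.3400]

t=0: π = [0.4167, 0.2500, 0.3333]
t=1: π = [0.2333, 0.4500, 0.3167]
t=2: π = [0.3067, 0.3300, 0.3633]
t=3: π = [0.2773, 0.4020, 0.3207]
t=4: π = [0.2891, 0.3588, 0.3521]
t=5: π = [0.2844, 0.3847, 0.3309]
t=6: π = [0.2863, 0.3692, 0.3446]
t=7: π = [0.2855, 0.3785, 0.3360]
t=8: π = [0.2858, 0.3729, 0.3413]
t=9: π = [0.2857, 0.3763, 0.3381]
t=10: π = [0.2857, 0.3742, 0.3400]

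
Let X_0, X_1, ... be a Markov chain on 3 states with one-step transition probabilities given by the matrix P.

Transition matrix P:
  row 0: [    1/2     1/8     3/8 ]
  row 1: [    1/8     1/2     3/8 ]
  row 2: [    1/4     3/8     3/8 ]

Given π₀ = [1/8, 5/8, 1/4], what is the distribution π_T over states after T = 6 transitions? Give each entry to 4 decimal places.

π = [0.2745, 0.3505, 0.3750]

t=0: π = [0.1250, 0.6250, 0.2500]
t=1: π = [0.2031, 0.4219, 0.3750]
t=2: π = [0.2480, 0.3770, 0.3750]
t=3: π = [0.2649, 0.3601, 0.3750]
t=4: π = [0.2712, 0.3538, 0.3750]
t=5: π = [0.2736, 0.3514, 0.3750]
t=6: π = [0.2745, 0.3505, 0.3750]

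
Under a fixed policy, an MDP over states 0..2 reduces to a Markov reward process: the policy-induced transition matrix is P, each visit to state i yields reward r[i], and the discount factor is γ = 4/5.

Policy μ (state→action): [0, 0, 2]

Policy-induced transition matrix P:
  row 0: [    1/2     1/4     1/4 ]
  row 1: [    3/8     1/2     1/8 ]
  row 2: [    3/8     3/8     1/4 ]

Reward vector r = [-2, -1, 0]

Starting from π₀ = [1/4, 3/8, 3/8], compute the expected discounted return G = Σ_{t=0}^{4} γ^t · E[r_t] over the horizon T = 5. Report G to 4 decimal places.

G = -3.7500

t=0: π = [0.2500, 0.3750, 0.3750], E[r] = -0.8750, γ^t·E[r] = -0.875000, running G = -0.875000
t=1: π = [0.4063, 0.3906, 0.2031], E[r] = -1.2031, γ^t·E[r] = -0.962500, running G = -1.837500
t=2: π = [0.4258, 0.3730, 0.2012], E[r] = -1.2246, γ^t·E[r] = -0.783750, running G = -2.621250
t=3: π = [0.4282, 0.3684, 0.2034], E[r] = -1.2249, γ^t·E[r] = -0.627125, running G = -3.248375
t=4: π = [0.4285, 0.3675, 0.2039], E[r] = -1.2246, γ^t·E[r] = -0.501588, running G = -3.749963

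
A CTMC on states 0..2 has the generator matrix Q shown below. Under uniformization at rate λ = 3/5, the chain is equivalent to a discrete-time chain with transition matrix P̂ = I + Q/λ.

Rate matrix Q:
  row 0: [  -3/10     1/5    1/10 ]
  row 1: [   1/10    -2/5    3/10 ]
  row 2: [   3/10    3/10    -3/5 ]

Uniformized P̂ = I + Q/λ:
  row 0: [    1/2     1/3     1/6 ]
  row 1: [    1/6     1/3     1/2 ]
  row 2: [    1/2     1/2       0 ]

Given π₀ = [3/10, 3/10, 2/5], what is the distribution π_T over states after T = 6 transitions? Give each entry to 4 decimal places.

t=0: π = [0.3000, 0.3000, 0.4000]
t=1: π = [0.4000, 0.4000, 0.2000]
t=2: π = [0.3667, 0.3667, 0.2667]
t=3: π = [0.3778, 0.3778, 0.2444]
t=4: π = [0.3741, 0.3741, 0.2519]
t=5: π = [0.3753, 0.3753, 0.2494]
t=6: π = [0.3749, 0.3749, 0.2502]

π = [0.3749, 0.3749, 0.2502]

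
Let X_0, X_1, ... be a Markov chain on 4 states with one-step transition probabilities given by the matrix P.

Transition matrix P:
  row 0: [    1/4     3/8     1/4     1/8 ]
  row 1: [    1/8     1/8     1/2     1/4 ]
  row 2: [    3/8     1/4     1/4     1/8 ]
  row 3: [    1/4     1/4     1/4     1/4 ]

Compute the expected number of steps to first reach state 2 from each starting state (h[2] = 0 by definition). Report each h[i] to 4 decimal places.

First-step conditioning: h[2] = 0; for i ≠ 2, h[i] = 1 + Σ_k P[i][k]·h[k].
  h[0] = 1 + 1/4·h[0] + 3/8·h[1] + 1/8·h[3]
  h[1] = 1 + 1/8·h[0] + 1/8·h[1] + 1/4·h[3]
  h[3] = 1 + 1/4·h[0] + 1/4·h[1] + 1/4·h[3]
Solving the 3×3 linear system over states ≠ 2 gives exactly h = [284/91, 228/91, 0, 292/91] (h[2] = 0 is the target).

h = [3.1209, 2.5055, 0.0000, 3.2088]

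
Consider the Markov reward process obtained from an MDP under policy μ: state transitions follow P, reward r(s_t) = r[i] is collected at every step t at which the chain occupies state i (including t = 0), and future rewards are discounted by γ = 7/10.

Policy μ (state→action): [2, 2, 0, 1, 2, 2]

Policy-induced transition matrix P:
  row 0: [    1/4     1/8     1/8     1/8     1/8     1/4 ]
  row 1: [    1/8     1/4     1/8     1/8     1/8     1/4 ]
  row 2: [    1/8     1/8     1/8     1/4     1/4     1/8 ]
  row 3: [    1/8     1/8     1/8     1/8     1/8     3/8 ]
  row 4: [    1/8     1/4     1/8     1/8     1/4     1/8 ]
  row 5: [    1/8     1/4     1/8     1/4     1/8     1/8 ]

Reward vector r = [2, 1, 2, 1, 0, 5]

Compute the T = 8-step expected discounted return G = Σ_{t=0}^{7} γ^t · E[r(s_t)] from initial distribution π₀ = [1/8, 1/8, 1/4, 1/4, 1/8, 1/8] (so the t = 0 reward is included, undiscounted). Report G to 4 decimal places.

G = 5.9240

t=0: π = [0.1250, 0.1250, 0.2500, 0.2500, 0.1250, 0.1250], E[r] = 1.7500, γ^t·E[r] = 1.750000, running G = 1.750000
t=1: π = [0.1406, 0.1719, 0.1250, 0.1719, 0.1719, 0.2188], E[r] = 1.9688, γ^t·E[r] = 1.378125, running G = 3.128125
t=2: π = [0.1426, 0.1953, 0.1250, 0.1680, 0.1621, 0.2070], E[r] = 1.9336, γ^t·E[r] = 0.947461, running G = 4.075586
t=3: π = [0.1428, 0.1956, 0.1250, 0.1665, 0.1609, 0.2092], E[r] = 1.9438, γ^t·E[r] = 0.666740, running G = 4.742326
t=4: π = [0.1429, 0.1957, 0.1250, 0.1668, 0.1607, 0.2089], E[r] = 1.9428, γ^t·E[r] = 0.466469, running G = 5.208794
t=5: π = [0.1429, 0.1957, 0.1250, 0.1667, 0.1607, 0.2090], E[r] = 1.9432, γ^t·E[r] = 0.326593, running G = 5.535388
t=6: π = [0.1429, 0.1957, 0.1250, 0.1668, 0.1607, 0.2090], E[r] = 1.9431, γ^t·E[r] = 0.228609, running G = 5.763997
t=7: π = [0.1429, 0.1957, 0.1250, 0.1668, 0.1607, 0.2090], E[r] = 1.9432, γ^t·E[r] = 0.160028, running G = 5.924025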